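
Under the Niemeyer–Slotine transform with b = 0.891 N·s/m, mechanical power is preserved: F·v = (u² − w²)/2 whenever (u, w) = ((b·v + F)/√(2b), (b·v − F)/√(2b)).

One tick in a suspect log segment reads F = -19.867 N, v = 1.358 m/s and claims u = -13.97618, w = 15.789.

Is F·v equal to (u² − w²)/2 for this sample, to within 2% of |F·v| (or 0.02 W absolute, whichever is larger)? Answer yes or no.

F·v = (-19.867)×1.358 = -26.9794 W.
(u² − w²)/2 = (195.3336 − 249.2925)/2 = -26.9795 W.
|Δ| = 0.0001;  2% of max(1, |F·v|) = 0.5396.

yes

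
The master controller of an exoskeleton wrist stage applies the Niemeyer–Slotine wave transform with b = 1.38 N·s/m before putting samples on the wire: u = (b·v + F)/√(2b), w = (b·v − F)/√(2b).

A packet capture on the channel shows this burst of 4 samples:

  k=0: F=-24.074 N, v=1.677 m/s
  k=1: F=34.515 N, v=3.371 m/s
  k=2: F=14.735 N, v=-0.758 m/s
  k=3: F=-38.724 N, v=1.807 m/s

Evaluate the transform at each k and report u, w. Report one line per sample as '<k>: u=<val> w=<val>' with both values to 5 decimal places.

0: u=-13.09782 w=15.88387
1: u=23.57575 w=-17.97543
2: u=8.23979 w=-9.49907
3: u=-21.80810 w=24.81012

k=0: b·v=1.38×1.677=2.31426; √(2b)=1.66132; u=(2.31426+(-24.074))/1.66132=-13.09782, w=(2.31426−(-24.074))/1.66132=15.88387
k=1: b·v=1.38×3.371=4.65198; √(2b)=1.66132; u=(4.65198+34.515)/1.66132=23.57575, w=(4.65198−34.515)/1.66132=-17.97543
k=2: b·v=1.38×(-0.758)=-1.04604; √(2b)=1.66132; u=(-1.04604+14.735)/1.66132=8.23979, w=(-1.04604−14.735)/1.66132=-9.49907
k=3: b·v=1.38×1.807=2.49366; √(2b)=1.66132; u=(2.49366+(-38.724))/1.66132=-21.80810, w=(2.49366−(-38.724))/1.66132=24.81012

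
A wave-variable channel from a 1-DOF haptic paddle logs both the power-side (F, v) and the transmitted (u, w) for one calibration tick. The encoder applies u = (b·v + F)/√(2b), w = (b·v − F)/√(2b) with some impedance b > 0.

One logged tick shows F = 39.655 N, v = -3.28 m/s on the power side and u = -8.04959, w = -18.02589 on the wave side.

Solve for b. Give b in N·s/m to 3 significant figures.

u + w = -26.0755;  u + w = √(2b)·v, so √(2b) = -26.0755/(-3.28) = 7.9498.
b = (√(2b))²/2 = 63.2000/2 = 31.6000.
(Check via u − w = 2F/√(2b): u − w = 9.9763, 2F/√(2b) = 9.9763.)

b = 31.6 N·s/m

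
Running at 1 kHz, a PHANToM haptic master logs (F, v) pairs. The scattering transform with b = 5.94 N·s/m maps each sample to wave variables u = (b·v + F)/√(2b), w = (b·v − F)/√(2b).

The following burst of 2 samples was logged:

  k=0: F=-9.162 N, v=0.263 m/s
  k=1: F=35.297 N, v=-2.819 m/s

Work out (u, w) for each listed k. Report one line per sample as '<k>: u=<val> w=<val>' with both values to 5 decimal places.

k=0: b·v=5.94×0.263=1.56222; √(2b)=3.44674; u=(1.56222+(-9.162))/3.44674=-2.20492, w=(1.56222−(-9.162))/3.44674=3.11141
k=1: b·v=5.94×(-2.819)=-16.74486; √(2b)=3.44674; u=(-16.74486+35.297)/3.44674=5.38252, w=(-16.74486−35.297)/3.44674=-15.09888

0: u=-2.20492 w=3.11141
1: u=5.38252 w=-15.09888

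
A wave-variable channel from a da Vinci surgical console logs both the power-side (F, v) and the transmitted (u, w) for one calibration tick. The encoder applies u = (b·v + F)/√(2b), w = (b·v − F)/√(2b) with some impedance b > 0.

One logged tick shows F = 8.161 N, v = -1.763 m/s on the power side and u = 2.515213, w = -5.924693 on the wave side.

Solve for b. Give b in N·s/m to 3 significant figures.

b = 1.87 N·s/m

u + w = -3.409480;  u + w = √(2b)·v, so √(2b) = -3.409480/(-1.763) = 1.933908.
b = (√(2b))²/2 = 3.740001/2 = 1.870000.
(Check via u − w = 2F/√(2b): u − w = 8.439906, 2F/√(2b) = 8.439905.)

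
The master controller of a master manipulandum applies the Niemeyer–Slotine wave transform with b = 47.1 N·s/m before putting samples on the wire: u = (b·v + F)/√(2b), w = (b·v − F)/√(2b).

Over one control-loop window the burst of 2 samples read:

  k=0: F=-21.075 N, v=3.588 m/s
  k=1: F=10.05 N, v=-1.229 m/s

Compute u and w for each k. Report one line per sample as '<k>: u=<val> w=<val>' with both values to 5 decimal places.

0: u=15.24056 w=19.58338
1: u=-4.92866 w=-6.99961

k=0: b·v=47.1×3.588=168.99480; √(2b)=9.70567; u=(168.99480+(-21.075))/9.70567=15.24056, w=(168.99480−(-21.075))/9.70567=19.58338
k=1: b·v=47.1×(-1.229)=-57.88590; √(2b)=9.70567; u=(-57.88590+10.05)/9.70567=-4.92866, w=(-57.88590−10.05)/9.70567=-6.99961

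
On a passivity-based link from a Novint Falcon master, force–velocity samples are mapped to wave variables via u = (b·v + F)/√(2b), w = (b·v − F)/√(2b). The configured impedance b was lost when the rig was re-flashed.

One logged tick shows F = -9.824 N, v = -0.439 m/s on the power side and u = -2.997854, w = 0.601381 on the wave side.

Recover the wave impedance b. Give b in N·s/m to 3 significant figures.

u + w = -2.396473;  u + w = √(2b)·v, so √(2b) = -2.396473/(-0.439) = 5.458936.
b = (√(2b))²/2 = 29.799985/2 = 14.899992.
(Check via u − w = 2F/√(2b): u − w = -3.599235, 2F/√(2b) = -3.599236.)

b = 14.9 N·s/m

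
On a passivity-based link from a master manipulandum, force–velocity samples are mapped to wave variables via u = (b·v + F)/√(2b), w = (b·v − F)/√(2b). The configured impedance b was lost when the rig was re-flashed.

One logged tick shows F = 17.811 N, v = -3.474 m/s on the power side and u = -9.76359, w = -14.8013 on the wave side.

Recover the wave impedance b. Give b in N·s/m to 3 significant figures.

u + w = -24.56489;  u + w = √(2b)·v, so √(2b) = -24.56489/(-3.474) = 7.07107.
b = (√(2b))²/2 = 50.00000/2 = 25.00000.
(Check via u − w = 2F/√(2b): u − w = 5.03771, 2F/√(2b) = 5.03771.)

b = 25 N·s/m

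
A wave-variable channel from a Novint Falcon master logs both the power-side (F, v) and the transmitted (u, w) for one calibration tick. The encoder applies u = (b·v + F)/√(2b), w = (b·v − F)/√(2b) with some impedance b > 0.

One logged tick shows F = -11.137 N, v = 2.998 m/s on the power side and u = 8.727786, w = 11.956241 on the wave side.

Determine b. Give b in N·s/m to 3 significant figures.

b = 23.8 N·s/m

u + w = 20.684027;  u + w = √(2b)·v, so √(2b) = 20.684027/2.998 = 6.899275.
b = (√(2b))²/2 = 47.599998/2 = 23.799999.
(Check via u − w = 2F/√(2b): u − w = -3.228455, 2F/√(2b) = -3.228455.)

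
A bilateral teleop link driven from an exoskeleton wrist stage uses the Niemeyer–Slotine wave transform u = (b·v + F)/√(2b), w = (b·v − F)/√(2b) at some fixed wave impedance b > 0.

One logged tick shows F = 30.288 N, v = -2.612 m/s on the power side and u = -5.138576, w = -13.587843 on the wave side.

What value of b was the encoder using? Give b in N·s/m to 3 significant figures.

b = 25.7 N·s/m

u + w = -18.726419;  u + w = √(2b)·v, so √(2b) = -18.726419/(-2.612) = 7.169379.
b = (√(2b))²/2 = 51.400001/2 = 25.700001.
(Check via u − w = 2F/√(2b): u − w = 8.449267, 2F/√(2b) = 8.449267.)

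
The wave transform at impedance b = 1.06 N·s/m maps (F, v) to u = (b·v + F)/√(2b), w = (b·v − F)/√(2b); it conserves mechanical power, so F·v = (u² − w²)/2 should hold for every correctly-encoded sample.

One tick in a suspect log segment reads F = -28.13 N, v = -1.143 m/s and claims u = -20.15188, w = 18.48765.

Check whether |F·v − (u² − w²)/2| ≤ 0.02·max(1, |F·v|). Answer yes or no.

F·v = (-28.13)×(-1.143) = 32.15259 W.
(u² − w²)/2 = (406.09827 − 341.79320)/2 = 32.15253 W.
|Δ| = 0.00006;  2% of max(1, |F·v|) = 0.64305.

yes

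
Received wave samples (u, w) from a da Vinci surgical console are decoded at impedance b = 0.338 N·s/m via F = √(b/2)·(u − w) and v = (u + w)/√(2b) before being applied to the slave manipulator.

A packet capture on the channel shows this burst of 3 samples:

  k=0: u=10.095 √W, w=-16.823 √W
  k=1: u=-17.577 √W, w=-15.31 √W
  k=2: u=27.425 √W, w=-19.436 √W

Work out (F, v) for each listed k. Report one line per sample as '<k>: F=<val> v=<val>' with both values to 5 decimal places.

k=0: u−w=26.91800, u+w=-6.72800; √(b/2)=0.41110, √(2b)=0.82219; F=0.41110×26.918=11.06588, v=-6.72800/0.82219=-8.18300
k=1: u−w=-2.26700, u+w=-32.88700; √(b/2)=0.41110, √(2b)=0.82219; F=0.41110×(-2.267)=-0.93195, v=-32.88700/0.82219=-39.99916
k=2: u−w=46.86100, u+w=7.98900; √(b/2)=0.41110, √(2b)=0.82219; F=0.41110×46.861=19.26437, v=7.98900/0.82219=9.71671

0: F=11.06588 v=-8.18300
1: F=-0.93195 v=-39.99916
2: F=19.26437 v=9.71671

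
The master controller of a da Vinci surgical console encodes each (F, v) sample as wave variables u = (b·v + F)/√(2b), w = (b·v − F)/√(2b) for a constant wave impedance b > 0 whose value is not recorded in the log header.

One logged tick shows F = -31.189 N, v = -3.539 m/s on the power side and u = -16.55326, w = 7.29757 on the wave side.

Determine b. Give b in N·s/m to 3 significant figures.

u + w = -9.2557;  u + w = √(2b)·v, so √(2b) = -9.2557/(-3.539) = 2.6153.
b = (√(2b))²/2 = 6.8400/2 = 3.4200.
(Check via u − w = 2F/√(2b): u − w = -23.8508, 2F/√(2b) = -23.8508.)

b = 3.42 N·s/m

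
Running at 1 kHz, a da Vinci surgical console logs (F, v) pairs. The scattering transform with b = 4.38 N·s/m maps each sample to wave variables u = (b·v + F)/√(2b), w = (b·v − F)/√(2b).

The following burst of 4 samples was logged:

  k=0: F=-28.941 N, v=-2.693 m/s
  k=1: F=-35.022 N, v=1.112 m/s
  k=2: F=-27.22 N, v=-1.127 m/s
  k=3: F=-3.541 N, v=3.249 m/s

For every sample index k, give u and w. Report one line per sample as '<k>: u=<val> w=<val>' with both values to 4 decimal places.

0: u=-13.7635 w=5.7930
1: u=-10.1872 w=13.4784
2: u=-10.8646 w=7.5290
3: u=3.6117 w=6.0045

k=0: b·v=4.38×(-2.693)=-11.7953; √(2b)=2.9597; u=(-11.7953+(-28.941))/2.9597=-13.7635, w=(-11.7953−(-28.941))/2.9597=5.7930
k=1: b·v=4.38×1.112=4.8706; √(2b)=2.9597; u=(4.8706+(-35.022))/2.9597=-10.1872, w=(4.8706−(-35.022))/2.9597=13.4784
k=2: b·v=4.38×(-1.127)=-4.9363; √(2b)=2.9597; u=(-4.9363+(-27.22))/2.9597=-10.8646, w=(-4.9363−(-27.22))/2.9597=7.5290
k=3: b·v=4.38×3.249=14.2306; √(2b)=2.9597; u=(14.2306+(-3.541))/2.9597=3.6117, w=(14.2306−(-3.541))/2.9597=6.0045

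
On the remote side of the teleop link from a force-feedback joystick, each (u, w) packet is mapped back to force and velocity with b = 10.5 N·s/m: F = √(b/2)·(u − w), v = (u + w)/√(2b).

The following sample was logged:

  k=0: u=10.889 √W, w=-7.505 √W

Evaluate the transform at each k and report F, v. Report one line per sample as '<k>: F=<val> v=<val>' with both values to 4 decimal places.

0: F=42.1459 v=0.7384

k=0: u−w=18.3940, u+w=3.3840; √(b/2)=2.2913, √(2b)=4.5826; F=2.2913×18.394=42.1459, v=3.3840/4.5826=0.7384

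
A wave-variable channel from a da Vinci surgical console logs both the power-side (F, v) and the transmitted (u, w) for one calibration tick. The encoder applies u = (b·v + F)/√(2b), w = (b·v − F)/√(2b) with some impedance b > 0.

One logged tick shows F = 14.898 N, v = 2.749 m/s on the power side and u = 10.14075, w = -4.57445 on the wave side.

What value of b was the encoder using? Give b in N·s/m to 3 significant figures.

u + w = 5.5663;  u + w = √(2b)·v, so √(2b) = 5.5663/2.749 = 2.0248.
b = (√(2b))²/2 = 4.1000/2 = 2.0500.
(Check via u − w = 2F/√(2b): u − w = 14.7152, 2F/√(2b) = 14.7152.)

b = 2.05 N·s/m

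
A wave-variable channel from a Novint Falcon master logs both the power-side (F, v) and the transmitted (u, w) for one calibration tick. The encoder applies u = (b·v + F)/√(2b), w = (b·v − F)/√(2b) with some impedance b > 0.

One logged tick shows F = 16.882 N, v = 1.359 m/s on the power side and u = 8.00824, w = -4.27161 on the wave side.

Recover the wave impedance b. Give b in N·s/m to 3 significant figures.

b = 3.78 N·s/m

u + w = 3.7366;  u + w = √(2b)·v, so √(2b) = 3.7366/1.359 = 2.7495.
b = (√(2b))²/2 = 7.5600/2 = 3.7800.
(Check via u − w = 2F/√(2b): u − w = 12.2798, 2F/√(2b) = 12.2799.)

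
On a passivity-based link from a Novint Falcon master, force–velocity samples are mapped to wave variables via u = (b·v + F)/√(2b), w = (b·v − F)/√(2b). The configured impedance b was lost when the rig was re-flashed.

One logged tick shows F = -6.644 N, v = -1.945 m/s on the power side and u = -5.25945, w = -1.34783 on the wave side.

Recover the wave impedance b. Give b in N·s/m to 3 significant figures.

b = 5.77 N·s/m

u + w = -6.60728;  u + w = √(2b)·v, so √(2b) = -6.60728/(-1.945) = 3.39706.
b = (√(2b))²/2 = 11.54001/2 = 5.77001.
(Check via u − w = 2F/√(2b): u − w = -3.91162, 2F/√(2b) = -3.91162.)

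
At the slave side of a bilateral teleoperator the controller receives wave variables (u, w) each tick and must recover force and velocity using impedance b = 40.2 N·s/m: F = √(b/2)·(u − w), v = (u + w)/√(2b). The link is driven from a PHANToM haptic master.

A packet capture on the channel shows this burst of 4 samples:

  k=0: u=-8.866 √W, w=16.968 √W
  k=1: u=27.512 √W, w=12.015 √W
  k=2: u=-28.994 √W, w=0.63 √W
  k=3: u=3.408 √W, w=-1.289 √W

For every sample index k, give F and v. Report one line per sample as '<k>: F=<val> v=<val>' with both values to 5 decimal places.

0: F=-115.82163 v=0.90358
1: F=69.47774 v=4.40825
2: F=-132.81335 v=-3.16329
3: F=21.05807 v=0.23632

k=0: u−w=-25.83400, u+w=8.10200; √(b/2)=4.48330, √(2b)=8.96660; F=4.48330×(-25.834)=-115.82163, v=8.10200/8.96660=0.90358
k=1: u−w=15.49700, u+w=39.52700; √(b/2)=4.48330, √(2b)=8.96660; F=4.48330×15.497=69.47774, v=39.52700/8.96660=4.40825
k=2: u−w=-29.62400, u+w=-28.36400; √(b/2)=4.48330, √(2b)=8.96660; F=4.48330×(-29.624)=-132.81335, v=-28.36400/8.96660=-3.16329
k=3: u−w=4.69700, u+w=2.11900; √(b/2)=4.48330, √(2b)=8.96660; F=4.48330×4.697=21.05807, v=2.11900/8.96660=0.23632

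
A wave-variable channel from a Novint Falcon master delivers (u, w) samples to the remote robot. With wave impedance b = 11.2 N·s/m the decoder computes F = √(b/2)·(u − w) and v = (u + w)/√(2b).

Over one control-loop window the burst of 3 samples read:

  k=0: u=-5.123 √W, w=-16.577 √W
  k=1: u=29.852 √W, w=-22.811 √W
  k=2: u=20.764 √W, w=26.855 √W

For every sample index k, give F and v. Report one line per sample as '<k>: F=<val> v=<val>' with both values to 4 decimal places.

0: F=27.1051 v=-4.5850
1: F=124.6234 v=1.4877
2: F=-14.4139 v=10.0614

k=0: u−w=11.4540, u+w=-21.7000; √(b/2)=2.3664, √(2b)=4.7329; F=2.3664×11.454=27.1051, v=-21.7000/4.7329=-4.5850
k=1: u−w=52.6630, u+w=7.0410; √(b/2)=2.3664, √(2b)=4.7329; F=2.3664×52.663=124.6234, v=7.0410/4.7329=1.4877
k=2: u−w=-6.0910, u+w=47.6190; √(b/2)=2.3664, √(2b)=4.7329; F=2.3664×(-6.091)=-14.4139, v=47.6190/4.7329=10.0614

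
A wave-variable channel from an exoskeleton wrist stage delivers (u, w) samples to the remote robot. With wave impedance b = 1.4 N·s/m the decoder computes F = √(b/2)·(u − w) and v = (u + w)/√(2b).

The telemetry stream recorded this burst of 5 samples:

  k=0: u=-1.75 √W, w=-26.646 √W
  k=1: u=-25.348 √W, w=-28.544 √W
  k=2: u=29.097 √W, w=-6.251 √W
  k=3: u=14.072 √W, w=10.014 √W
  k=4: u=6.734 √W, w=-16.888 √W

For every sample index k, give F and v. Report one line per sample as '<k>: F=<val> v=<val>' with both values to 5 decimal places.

k=0: u−w=24.89600, u+w=-28.39600; √(b/2)=0.83666, √(2b)=1.67332; F=0.83666×24.896=20.82949, v=-28.39600/1.67332=-16.96986
k=1: u−w=3.19600, u+w=-53.89200; √(b/2)=0.83666, √(2b)=1.67332; F=0.83666×3.196=2.67397, v=-53.89200/1.67332=-32.20663
k=2: u−w=35.34800, u+w=22.84600; √(b/2)=0.83666, √(2b)=1.67332; F=0.83666×35.348=29.57426, v=22.84600/1.67332=13.65310
k=3: u−w=4.05800, u+w=24.08600; √(b/2)=0.83666, √(2b)=1.67332; F=0.83666×4.058=3.39517, v=24.08600/1.67332=14.39414
k=4: u−w=23.62200, u+w=-10.15400; √(b/2)=0.83666, √(2b)=1.67332; F=0.83666×23.622=19.76358, v=-10.15400/1.67332=-6.06818

0: F=20.82949 v=-16.96986
1: F=2.67397 v=-32.20663
2: F=29.57426 v=13.65310
3: F=3.39517 v=14.39414
4: F=19.76358 v=-6.06818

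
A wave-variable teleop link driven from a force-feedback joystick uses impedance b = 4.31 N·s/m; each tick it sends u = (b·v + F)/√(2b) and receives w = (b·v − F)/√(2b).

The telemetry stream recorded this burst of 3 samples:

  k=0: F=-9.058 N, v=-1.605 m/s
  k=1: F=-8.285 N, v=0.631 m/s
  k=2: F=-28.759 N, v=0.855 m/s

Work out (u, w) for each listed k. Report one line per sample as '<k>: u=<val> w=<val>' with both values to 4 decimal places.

0: u=-5.4413 w=0.7290
1: u=-1.8956 w=3.7482
2: u=-8.5402 w=11.0505

k=0: b·v=4.31×(-1.605)=-6.9175; √(2b)=2.9360; u=(-6.9175+(-9.058))/2.9360=-5.4413, w=(-6.9175−(-9.058))/2.9360=0.7290
k=1: b·v=4.31×0.631=2.7196; √(2b)=2.9360; u=(2.7196+(-8.285))/2.9360=-1.8956, w=(2.7196−(-8.285))/2.9360=3.7482
k=2: b·v=4.31×0.855=3.6850; √(2b)=2.9360; u=(3.6850+(-28.759))/2.9360=-8.5402, w=(3.6850−(-28.759))/2.9360=11.0505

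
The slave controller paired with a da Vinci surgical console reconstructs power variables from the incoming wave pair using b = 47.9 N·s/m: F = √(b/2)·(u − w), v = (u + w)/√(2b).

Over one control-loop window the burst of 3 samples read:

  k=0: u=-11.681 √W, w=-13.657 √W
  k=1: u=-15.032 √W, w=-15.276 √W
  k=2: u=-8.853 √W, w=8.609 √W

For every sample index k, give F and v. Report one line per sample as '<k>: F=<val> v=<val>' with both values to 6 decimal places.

0: F=9.670294 v=-2.588747
1: F=1.194105 v=-3.096525
2: F=-85.456823 v=-0.024929

k=0: u−w=1.976000, u+w=-25.338000; √(b/2)=4.893874, √(2b)=9.787747; F=4.893874×1.976=9.670294, v=-25.338000/9.787747=-2.588747
k=1: u−w=0.244000, u+w=-30.308000; √(b/2)=4.893874, √(2b)=9.787747; F=4.893874×0.244=1.194105, v=-30.308000/9.787747=-3.096525
k=2: u−w=-17.462000, u+w=-0.244000; √(b/2)=4.893874, √(2b)=9.787747; F=4.893874×(-17.462)=-85.456823, v=-0.244000/9.787747=-0.024929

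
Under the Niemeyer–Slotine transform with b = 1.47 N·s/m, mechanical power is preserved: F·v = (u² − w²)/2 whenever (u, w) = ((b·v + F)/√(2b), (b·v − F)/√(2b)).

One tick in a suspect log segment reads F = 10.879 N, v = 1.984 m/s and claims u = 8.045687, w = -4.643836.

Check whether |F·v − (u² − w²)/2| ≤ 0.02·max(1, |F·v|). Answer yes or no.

F·v = 10.879×1.984 = 21.583936 W.
(u² − w²)/2 = (64.733079 − 21.565213)/2 = 21.583933 W.
|Δ| = 0.000003;  2% of max(1, |F·v|) = 0.431679.

yes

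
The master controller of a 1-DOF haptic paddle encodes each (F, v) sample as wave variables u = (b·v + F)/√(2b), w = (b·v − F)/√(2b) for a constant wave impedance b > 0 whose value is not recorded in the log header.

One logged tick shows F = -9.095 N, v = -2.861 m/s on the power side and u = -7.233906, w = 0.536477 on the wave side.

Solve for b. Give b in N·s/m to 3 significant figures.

u + w = -6.697429;  u + w = √(2b)·v, so √(2b) = -6.697429/(-2.861) = 2.340940.
b = (√(2b))²/2 = 5.480000/2 = 2.740000.
(Check via u − w = 2F/√(2b): u − w = -7.770383, 2F/√(2b) = -7.770383.)

b = 2.74 N·s/m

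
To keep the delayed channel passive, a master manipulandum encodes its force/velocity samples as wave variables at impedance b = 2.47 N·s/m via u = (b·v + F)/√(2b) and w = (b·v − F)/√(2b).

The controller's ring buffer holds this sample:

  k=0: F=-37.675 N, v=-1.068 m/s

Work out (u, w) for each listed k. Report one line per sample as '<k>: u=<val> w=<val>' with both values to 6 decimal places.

0: u=-18.137658 w=15.763910

k=0: b·v=2.47×(-1.068)=-2.637960; √(2b)=2.222611; u=(-2.637960+(-37.675))/2.222611=-18.137658, w=(-2.637960−(-37.675))/2.222611=15.763910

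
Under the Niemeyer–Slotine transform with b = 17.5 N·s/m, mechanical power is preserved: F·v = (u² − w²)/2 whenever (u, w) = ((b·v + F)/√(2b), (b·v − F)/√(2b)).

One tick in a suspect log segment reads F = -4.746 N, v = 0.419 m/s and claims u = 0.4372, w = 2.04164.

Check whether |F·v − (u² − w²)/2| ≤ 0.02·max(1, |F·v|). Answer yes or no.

yes

F·v = (-4.746)×0.419 = -1.9886 W.
(u² − w²)/2 = (0.1911 − 4.1683)/2 = -1.9886 W.
|Δ| = 0.0000;  2% of max(1, |F·v|) = 0.0398.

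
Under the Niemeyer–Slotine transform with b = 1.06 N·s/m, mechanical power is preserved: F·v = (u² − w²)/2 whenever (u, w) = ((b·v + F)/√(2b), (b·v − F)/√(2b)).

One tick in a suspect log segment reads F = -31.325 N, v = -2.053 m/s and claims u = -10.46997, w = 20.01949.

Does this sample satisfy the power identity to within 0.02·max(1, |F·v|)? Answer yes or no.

F·v = (-31.325)×(-2.053) = 64.3102 W.
(u² − w²)/2 = (109.6203 − 400.7800)/2 = -145.5799 W.
|Δ| = 209.8901;  2% of max(1, |F·v|) = 1.2862.

no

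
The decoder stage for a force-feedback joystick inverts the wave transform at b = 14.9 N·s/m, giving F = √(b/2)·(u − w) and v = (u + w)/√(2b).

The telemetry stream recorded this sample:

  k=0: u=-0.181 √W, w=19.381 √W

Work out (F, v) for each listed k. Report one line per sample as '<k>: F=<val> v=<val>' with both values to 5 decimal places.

0: F=-53.39387 v=3.51717

k=0: u−w=-19.56200, u+w=19.20000; √(b/2)=2.72947, √(2b)=5.45894; F=2.72947×(-19.562)=-53.39387, v=19.20000/5.45894=3.51717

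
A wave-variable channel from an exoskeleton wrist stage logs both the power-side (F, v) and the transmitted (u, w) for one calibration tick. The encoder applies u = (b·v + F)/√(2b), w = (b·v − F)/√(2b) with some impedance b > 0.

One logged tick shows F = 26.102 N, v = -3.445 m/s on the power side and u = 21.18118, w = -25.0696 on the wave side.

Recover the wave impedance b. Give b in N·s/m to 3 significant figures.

b = 0.637 N·s/m

u + w = -3.88842;  u + w = √(2b)·v, so √(2b) = -3.88842/(-3.445) = 1.12871.
b = (√(2b))²/2 = 1.27400/2 = 0.63700.
(Check via u − w = 2F/√(2b): u − w = 46.25078, 2F/√(2b) = 46.25086.)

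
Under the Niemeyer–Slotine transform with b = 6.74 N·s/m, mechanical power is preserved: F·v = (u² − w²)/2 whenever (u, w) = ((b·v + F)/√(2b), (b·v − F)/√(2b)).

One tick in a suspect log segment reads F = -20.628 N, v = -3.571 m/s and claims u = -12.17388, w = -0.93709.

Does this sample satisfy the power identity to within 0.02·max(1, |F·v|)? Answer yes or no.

F·v = (-20.628)×(-3.571) = 73.66259 W.
(u² − w²)/2 = (148.20335 − 0.87814)/2 = 73.66261 W.
|Δ| = 0.00002;  2% of max(1, |F·v|) = 1.47325.

yes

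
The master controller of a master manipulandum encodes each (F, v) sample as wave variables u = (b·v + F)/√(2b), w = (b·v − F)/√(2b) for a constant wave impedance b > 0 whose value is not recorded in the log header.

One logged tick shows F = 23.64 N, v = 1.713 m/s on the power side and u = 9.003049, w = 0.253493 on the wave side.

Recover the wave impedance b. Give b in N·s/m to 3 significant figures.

b = 14.6 N·s/m

u + w = 9.256542;  u + w = √(2b)·v, so √(2b) = 9.256542/1.713 = 5.403702.
b = (√(2b))²/2 = 29.199998/2 = 14.599999.
(Check via u − w = 2F/√(2b): u − w = 8.749556, 2F/√(2b) = 8.749557.)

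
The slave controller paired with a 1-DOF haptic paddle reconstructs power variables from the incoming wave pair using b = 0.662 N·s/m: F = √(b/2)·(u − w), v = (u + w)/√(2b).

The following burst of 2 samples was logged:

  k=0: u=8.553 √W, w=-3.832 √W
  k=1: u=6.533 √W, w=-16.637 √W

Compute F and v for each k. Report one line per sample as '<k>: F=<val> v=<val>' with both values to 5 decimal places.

k=0: u−w=12.38500, u+w=4.72100; √(b/2)=0.57533, √(2b)=1.15065; F=0.57533×12.385=7.12541, v=4.72100/1.15065=4.10289
k=1: u−w=23.17000, u+w=-10.10400; √(b/2)=0.57533, √(2b)=1.15065; F=0.57533×23.17=13.33030, v=-10.10400/1.15065=-8.78111

0: F=7.12541 v=4.10289
1: F=13.33030 v=-8.78111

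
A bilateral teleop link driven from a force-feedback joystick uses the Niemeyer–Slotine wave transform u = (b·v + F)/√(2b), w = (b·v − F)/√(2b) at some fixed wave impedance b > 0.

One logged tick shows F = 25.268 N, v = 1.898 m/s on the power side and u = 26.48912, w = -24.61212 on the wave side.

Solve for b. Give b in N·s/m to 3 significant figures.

u + w = 1.8770;  u + w = √(2b)·v, so √(2b) = 1.8770/1.898 = 0.9889.
b = (√(2b))²/2 = 0.9780/2 = 0.4890.
(Check via u − w = 2F/√(2b): u − w = 51.1012, 2F/√(2b) = 51.1014.)

b = 0.489 N·s/m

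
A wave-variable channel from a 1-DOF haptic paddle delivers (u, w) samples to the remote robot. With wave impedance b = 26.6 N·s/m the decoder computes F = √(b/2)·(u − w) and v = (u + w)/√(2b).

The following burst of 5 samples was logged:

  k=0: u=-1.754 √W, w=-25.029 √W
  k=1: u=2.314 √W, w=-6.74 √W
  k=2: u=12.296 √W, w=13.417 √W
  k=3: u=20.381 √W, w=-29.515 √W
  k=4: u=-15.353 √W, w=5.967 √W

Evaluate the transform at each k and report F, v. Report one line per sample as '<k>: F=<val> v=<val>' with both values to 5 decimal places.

0: F=84.88198 v=-3.67201
1: F=33.01918 v=-0.60681
2: F=-4.08819 v=3.52531
3: F=181.96655 v=-1.25229
4: F=-77.75226 v=-1.28684

k=0: u−w=23.27500, u+w=-26.78300; √(b/2)=3.64692, √(2b)=7.29383; F=3.64692×23.275=84.88198, v=-26.78300/7.29383=-3.67201
k=1: u−w=9.05400, u+w=-4.42600; √(b/2)=3.64692, √(2b)=7.29383; F=3.64692×9.054=33.01918, v=-4.42600/7.29383=-0.60681
k=2: u−w=-1.12100, u+w=25.71300; √(b/2)=3.64692, √(2b)=7.29383; F=3.64692×(-1.121)=-4.08819, v=25.71300/7.29383=3.52531
k=3: u−w=49.89600, u+w=-9.13400; √(b/2)=3.64692, √(2b)=7.29383; F=3.64692×49.896=181.96655, v=-9.13400/7.29383=-1.25229
k=4: u−w=-21.32000, u+w=-9.38600; √(b/2)=3.64692, √(2b)=7.29383; F=3.64692×(-21.32)=-77.75226, v=-9.38600/7.29383=-1.28684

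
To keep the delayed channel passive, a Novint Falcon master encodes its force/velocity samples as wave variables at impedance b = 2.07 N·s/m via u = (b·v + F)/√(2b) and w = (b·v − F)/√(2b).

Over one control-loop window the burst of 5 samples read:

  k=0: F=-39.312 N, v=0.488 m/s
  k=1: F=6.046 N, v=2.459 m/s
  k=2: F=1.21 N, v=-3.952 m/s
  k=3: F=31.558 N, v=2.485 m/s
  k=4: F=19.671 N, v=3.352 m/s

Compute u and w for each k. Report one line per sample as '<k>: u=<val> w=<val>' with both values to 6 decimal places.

k=0: b·v=2.07×0.488=1.010160; √(2b)=2.034699; u=(1.010160+(-39.312))/2.034699=-18.824327, w=(1.010160−(-39.312))/2.034699=19.817260
k=1: b·v=2.07×2.459=5.090130; √(2b)=2.034699; u=(5.090130+6.046)/2.034699=5.473109, w=(5.090130−6.046)/2.034699=-0.469784
k=2: b·v=2.07×(-3.952)=-8.180640; √(2b)=2.034699; u=(-8.180640+1.21)/2.034699=-3.425883, w=(-8.180640−1.21)/2.034699=-4.615248
k=3: b·v=2.07×2.485=5.143950; √(2b)=2.034699; u=(5.143950+31.558)/2.034699=18.038024, w=(5.143950−31.558)/2.034699=-12.981797
k=4: b·v=2.07×3.352=6.938640; √(2b)=2.034699; u=(6.938640+19.671)/2.034699=13.077925, w=(6.938640−19.671)/2.034699=-6.257614

0: u=-18.824327 w=19.817260
1: u=5.473109 w=-0.469784
2: u=-3.425883 w=-4.615248
3: u=18.038024 w=-12.981797
4: u=13.077925 w=-6.257614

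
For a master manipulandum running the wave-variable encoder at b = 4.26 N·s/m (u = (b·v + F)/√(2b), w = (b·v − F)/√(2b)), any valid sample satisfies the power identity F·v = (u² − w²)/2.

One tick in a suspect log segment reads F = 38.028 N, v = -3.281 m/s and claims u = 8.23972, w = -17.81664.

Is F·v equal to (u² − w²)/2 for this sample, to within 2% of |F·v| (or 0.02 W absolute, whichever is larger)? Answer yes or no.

yes

F·v = 38.028×(-3.281) = -124.7699 W.
(u² − w²)/2 = (67.8930 − 317.4327)/2 = -124.7698 W.
|Δ| = 0.0000;  2% of max(1, |F·v|) = 2.4954.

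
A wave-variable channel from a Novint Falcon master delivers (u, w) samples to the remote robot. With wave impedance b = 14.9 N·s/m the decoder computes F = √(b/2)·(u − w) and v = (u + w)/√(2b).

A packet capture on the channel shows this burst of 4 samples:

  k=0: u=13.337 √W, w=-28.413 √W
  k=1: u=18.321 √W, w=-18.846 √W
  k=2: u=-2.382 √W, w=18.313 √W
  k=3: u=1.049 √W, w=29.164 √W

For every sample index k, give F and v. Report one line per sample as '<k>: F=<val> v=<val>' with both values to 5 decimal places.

0: F=113.95532 v=-2.76171
1: F=101.44617 v=-0.09617
2: F=-56.48636 v=2.91833
3: F=-76.73902 v=5.53459

k=0: u−w=41.75000, u+w=-15.07600; √(b/2)=2.72947, √(2b)=5.45894; F=2.72947×41.75=113.95532, v=-15.07600/5.45894=-2.76171
k=1: u−w=37.16700, u+w=-0.52500; √(b/2)=2.72947, √(2b)=5.45894; F=2.72947×37.167=101.44617, v=-0.52500/5.45894=-0.09617
k=2: u−w=-20.69500, u+w=15.93100; √(b/2)=2.72947, √(2b)=5.45894; F=2.72947×(-20.695)=-56.48636, v=15.93100/5.45894=2.91833
k=3: u−w=-28.11500, u+w=30.21300; √(b/2)=2.72947, √(2b)=5.45894; F=2.72947×(-28.115)=-76.73902, v=30.21300/5.45894=5.53459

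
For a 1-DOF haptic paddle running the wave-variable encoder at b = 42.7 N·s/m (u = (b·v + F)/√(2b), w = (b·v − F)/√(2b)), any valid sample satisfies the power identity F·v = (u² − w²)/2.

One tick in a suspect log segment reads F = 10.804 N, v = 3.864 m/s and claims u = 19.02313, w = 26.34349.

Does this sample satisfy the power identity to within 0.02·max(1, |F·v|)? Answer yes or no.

F·v = 10.804×3.864 = 41.74666 W.
(u² − w²)/2 = (361.87947 − 693.97947)/2 = -166.05000 W.
|Δ| = 207.79665;  2% of max(1, |F·v|) = 0.83493.

no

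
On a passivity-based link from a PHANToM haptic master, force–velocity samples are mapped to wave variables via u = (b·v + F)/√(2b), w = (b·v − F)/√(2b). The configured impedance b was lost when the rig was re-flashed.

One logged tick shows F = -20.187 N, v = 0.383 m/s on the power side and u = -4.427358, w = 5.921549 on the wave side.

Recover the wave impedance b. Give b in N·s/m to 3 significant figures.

u + w = 1.494191;  u + w = √(2b)·v, so √(2b) = 1.494191/0.383 = 3.901282.
b = (√(2b))²/2 = 15.220001/2 = 7.610001.
(Check via u − w = 2F/√(2b): u − w = -10.348907, 2F/√(2b) = -10.348906.)

b = 7.61 N·s/m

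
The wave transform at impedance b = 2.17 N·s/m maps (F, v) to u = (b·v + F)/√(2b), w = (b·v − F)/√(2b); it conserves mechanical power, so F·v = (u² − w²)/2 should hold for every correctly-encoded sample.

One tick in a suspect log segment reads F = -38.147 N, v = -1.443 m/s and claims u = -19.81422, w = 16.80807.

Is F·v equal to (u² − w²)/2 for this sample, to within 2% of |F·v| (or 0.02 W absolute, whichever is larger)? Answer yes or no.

F·v = (-38.147)×(-1.443) = 55.0461 W.
(u² − w²)/2 = (392.6033 − 282.5112)/2 = 55.0460 W.
|Δ| = 0.0001;  2% of max(1, |F·v|) = 1.1009.

yes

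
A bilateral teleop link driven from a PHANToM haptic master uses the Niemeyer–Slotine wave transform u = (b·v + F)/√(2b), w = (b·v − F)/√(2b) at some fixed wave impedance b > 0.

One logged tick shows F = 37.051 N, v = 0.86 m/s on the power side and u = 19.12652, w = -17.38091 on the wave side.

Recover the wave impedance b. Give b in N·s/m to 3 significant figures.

u + w = 1.7456;  u + w = √(2b)·v, so √(2b) = 1.7456/0.86 = 2.0298.
b = (√(2b))²/2 = 4.1200/2 = 2.0600.
(Check via u − w = 2F/√(2b): u − w = 36.5074, 2F/√(2b) = 36.5074.)

b = 2.06 N·s/m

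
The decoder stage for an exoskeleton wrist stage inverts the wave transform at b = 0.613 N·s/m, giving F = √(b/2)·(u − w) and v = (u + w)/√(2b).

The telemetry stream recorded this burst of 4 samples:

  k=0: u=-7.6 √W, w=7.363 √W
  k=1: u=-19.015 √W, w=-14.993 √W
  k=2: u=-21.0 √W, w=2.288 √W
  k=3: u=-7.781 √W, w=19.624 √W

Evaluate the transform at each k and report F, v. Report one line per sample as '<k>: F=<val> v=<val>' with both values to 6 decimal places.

k=0: u−w=-14.963000, u+w=-0.237000; √(b/2)=0.553624, √(2b)=1.107249; F=0.553624×(-14.963)=-8.283882, v=-0.237000/1.107249=-0.214044
k=1: u−w=-4.022000, u+w=-34.008000; √(b/2)=0.553624, √(2b)=1.107249; F=0.553624×(-4.022)=-2.226677, v=-34.008000/1.107249=-30.713963
k=2: u−w=-23.288000, u+w=-18.712000; √(b/2)=0.553624, √(2b)=1.107249; F=0.553624×(-23.288)=-12.892806, v=-18.712000/1.107249=-16.899544
k=3: u−w=-27.405000, u+w=11.843000; √(b/2)=0.553624, √(2b)=1.107249; F=0.553624×(-27.405)=-15.172077, v=11.843000/1.107249=10.695879

0: F=-8.283882 v=-0.214044
1: F=-2.226677 v=-30.713963
2: F=-12.892806 v=-16.899544
3: F=-15.172077 v=10.695879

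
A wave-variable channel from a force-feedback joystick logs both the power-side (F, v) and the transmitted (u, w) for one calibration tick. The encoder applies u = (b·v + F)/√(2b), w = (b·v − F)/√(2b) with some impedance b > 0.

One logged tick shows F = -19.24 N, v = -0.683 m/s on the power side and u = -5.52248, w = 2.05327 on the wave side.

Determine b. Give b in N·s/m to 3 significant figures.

b = 12.9 N·s/m

u + w = -3.46921;  u + w = √(2b)·v, so √(2b) = -3.46921/(-0.683) = 5.07937.
b = (√(2b))²/2 = 25.80000/2 = 12.90000.
(Check via u − w = 2F/√(2b): u − w = -7.57575, 2F/√(2b) = -7.57574.)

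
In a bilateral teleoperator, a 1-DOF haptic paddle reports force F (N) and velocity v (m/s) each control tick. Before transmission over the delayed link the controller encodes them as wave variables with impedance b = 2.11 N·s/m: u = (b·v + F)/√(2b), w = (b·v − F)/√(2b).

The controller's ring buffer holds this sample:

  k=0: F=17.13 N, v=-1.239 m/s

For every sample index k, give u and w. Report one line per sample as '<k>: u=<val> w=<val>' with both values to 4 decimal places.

k=0: b·v=2.11×(-1.239)=-2.6143; √(2b)=2.0543; u=(-2.6143+17.13)/2.0543=7.0661, w=(-2.6143−17.13)/2.0543=-9.6114

0: u=7.0661 w=-9.6114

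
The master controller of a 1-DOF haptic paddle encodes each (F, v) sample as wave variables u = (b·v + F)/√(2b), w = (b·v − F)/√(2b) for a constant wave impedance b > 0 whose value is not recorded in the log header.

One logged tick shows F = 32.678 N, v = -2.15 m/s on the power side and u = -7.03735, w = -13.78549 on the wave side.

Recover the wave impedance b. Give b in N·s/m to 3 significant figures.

b = 46.9 N·s/m

u + w = -20.82284;  u + w = √(2b)·v, so √(2b) = -20.82284/(-2.15) = 9.68504.
b = (√(2b))²/2 = 93.80004/2 = 46.90002.
(Check via u − w = 2F/√(2b): u − w = 6.74814, 2F/√(2b) = 6.74814.)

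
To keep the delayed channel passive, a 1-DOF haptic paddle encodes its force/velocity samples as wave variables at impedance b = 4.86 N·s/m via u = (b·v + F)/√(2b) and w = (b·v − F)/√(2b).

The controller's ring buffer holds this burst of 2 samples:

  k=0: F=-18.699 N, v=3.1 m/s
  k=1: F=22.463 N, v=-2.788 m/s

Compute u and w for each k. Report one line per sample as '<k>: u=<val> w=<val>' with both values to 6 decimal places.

k=0: b·v=4.86×3.1=15.066000; √(2b)=3.117691; u=(15.066000+(-18.699))/3.117691=-1.165285, w=(15.066000−(-18.699))/3.117691=10.830129
k=1: b·v=4.86×(-2.788)=-13.549680; √(2b)=3.117691; u=(-13.549680+22.463)/3.117691=2.858949, w=(-13.549680−22.463)/3.117691=-11.551072

0: u=-1.165285 w=10.830129
1: u=2.858949 w=-11.551072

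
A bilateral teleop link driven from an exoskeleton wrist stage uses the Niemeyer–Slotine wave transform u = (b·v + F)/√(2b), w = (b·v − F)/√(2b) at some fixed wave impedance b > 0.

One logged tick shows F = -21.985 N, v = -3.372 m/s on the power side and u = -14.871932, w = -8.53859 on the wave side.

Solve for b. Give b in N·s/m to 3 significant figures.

b = 24.1 N·s/m

u + w = -23.410522;  u + w = √(2b)·v, so √(2b) = -23.410522/(-3.372) = 6.942622.
b = (√(2b))²/2 = 48.200003/2 = 24.100001.
(Check via u − w = 2F/√(2b): u − w = -6.333342, 2F/√(2b) = -6.333342.)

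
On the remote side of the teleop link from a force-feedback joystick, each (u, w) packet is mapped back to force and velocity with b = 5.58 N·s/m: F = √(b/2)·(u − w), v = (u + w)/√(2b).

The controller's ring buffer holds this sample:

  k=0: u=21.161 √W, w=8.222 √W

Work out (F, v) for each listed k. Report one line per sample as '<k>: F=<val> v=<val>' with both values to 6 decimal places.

k=0: u−w=12.939000, u+w=29.383000; √(b/2)=1.670329, √(2b)=3.340659; F=1.670329×12.939=21.612391, v=29.383000/3.340659=8.795571

0: F=21.612391 v=8.795571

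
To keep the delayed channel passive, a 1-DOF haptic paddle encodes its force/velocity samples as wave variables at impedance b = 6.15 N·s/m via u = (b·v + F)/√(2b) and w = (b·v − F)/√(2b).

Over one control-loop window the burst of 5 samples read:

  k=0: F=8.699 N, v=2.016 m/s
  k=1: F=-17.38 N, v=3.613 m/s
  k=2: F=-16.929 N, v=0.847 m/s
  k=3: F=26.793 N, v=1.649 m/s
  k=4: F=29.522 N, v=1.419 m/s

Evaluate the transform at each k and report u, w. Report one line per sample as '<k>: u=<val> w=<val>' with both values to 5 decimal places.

k=0: b·v=6.15×2.016=12.39840; √(2b)=3.50714; u=(12.39840+8.699)/3.50714=6.01556, w=(12.39840−8.699)/3.50714=1.05482
k=1: b·v=6.15×3.613=22.21995; √(2b)=3.50714; u=(22.21995+(-17.38))/3.50714=1.38003, w=(22.21995−(-17.38))/3.50714=11.29125
k=2: b·v=6.15×0.847=5.20905; √(2b)=3.50714; u=(5.20905+(-16.929))/3.50714=-3.34174, w=(5.20905−(-16.929))/3.50714=6.31229
k=3: b·v=6.15×1.649=10.14135; √(2b)=3.50714; u=(10.14135+26.793)/3.50714=10.53120, w=(10.14135−26.793)/3.50714=-4.74793
k=4: b·v=6.15×1.419=8.72685; √(2b)=3.50714; u=(8.72685+29.522)/3.50714=10.90601, w=(8.72685−29.522)/3.50714=-5.92938

0: u=6.01556 w=1.05482
1: u=1.38003 w=11.29125
2: u=-3.34174 w=6.31229
3: u=10.53120 w=-4.74793
4: u=10.90601 w=-5.92938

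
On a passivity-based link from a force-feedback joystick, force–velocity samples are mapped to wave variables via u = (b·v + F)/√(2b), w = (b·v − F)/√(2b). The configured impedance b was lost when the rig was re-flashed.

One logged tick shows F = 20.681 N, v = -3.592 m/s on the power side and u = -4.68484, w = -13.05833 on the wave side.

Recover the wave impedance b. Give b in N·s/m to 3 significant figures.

u + w = -17.7432;  u + w = √(2b)·v, so √(2b) = -17.7432/(-3.592) = 4.9396.
b = (√(2b))²/2 = 24.4000/2 = 12.2000.
(Check via u − w = 2F/√(2b): u − w = 8.3735, 2F/√(2b) = 8.3735.)

b = 12.2 N·s/m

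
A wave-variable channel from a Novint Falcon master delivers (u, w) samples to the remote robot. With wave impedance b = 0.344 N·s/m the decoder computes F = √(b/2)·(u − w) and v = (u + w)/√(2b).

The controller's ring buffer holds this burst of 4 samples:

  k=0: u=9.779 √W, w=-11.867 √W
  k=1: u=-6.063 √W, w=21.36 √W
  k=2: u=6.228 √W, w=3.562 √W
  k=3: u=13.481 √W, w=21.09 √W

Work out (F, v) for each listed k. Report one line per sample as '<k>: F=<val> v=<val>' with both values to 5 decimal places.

k=0: u−w=21.64600, u+w=-2.08800; √(b/2)=0.41473, √(2b)=0.82946; F=0.41473×21.646=8.97722, v=-2.08800/0.82946=-2.51731
k=1: u−w=-27.42300, u+w=15.29700; √(b/2)=0.41473, √(2b)=0.82946; F=0.41473×(-27.423)=-11.37311, v=15.29700/0.82946=18.44217
k=2: u−w=2.66600, u+w=9.79000; √(b/2)=0.41473, √(2b)=0.82946; F=0.41473×2.666=1.10567, v=9.79000/0.82946=11.80289
k=3: u−w=-7.60900, u+w=34.57100; √(b/2)=0.41473, √(2b)=0.82946; F=0.41473×(-7.609)=-3.15567, v=34.57100/0.82946=41.67904

0: F=8.97722 v=-2.51731
1: F=-11.37311 v=18.44217
2: F=1.10567 v=11.80289
3: F=-3.15567 v=41.67904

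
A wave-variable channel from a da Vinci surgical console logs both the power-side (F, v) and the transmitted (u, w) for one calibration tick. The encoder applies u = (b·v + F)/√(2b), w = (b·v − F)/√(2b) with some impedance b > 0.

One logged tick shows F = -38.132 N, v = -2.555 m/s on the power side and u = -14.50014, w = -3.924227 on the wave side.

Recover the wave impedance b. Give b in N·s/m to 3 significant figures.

u + w = -18.424367;  u + w = √(2b)·v, so √(2b) = -18.424367/(-2.555) = 7.211103.
b = (√(2b))²/2 = 52.000000/2 = 26.000000.
(Check via u − w = 2F/√(2b): u − w = -10.575913, 2F/√(2b) = -10.575914.)

b = 26 N·s/m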